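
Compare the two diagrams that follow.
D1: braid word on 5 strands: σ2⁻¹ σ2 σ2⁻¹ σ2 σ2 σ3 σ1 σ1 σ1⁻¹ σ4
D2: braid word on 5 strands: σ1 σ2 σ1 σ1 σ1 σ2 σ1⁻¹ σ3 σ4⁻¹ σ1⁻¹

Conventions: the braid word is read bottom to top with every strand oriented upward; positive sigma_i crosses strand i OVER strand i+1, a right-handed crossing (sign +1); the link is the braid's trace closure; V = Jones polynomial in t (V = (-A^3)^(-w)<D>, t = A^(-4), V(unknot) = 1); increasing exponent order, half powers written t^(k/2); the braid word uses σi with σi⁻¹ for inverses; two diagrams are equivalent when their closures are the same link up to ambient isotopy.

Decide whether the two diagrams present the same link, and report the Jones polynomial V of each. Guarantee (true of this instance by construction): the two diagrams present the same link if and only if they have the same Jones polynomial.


equivalent: no
V(D1) = 1  (w +4, c 10, <D> = A^12)
V(D2) = t - t^2 + 2t^3 - t^4 + t^5 - t^6  [10 crossings, <D> = -A^-12 + A^-8 - A^-4 + 2 - A^4 + A^8, w = +4]
key observation: 2 values of V(t) split the 2 diagrams


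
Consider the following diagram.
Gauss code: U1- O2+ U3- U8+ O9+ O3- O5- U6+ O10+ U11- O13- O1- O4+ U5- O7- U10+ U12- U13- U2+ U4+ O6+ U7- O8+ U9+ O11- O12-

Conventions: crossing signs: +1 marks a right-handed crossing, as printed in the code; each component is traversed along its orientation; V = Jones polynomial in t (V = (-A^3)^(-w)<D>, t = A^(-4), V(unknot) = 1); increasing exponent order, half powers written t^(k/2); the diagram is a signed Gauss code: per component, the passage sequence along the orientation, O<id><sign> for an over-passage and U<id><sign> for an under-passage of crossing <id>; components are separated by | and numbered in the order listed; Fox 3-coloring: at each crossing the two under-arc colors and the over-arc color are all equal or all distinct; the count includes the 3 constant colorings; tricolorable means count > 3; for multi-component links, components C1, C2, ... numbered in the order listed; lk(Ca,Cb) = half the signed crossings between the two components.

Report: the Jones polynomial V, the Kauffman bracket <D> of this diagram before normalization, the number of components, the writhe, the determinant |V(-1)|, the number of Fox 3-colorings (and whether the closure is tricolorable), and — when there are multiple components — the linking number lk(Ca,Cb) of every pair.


V = t^-4 - t^-3 + t^-2 - 2t^-1 + 2 - t + t^2
<D> = -A^-11 + A^-7 - 2A^-3 + 2A - A^5 + A^9 - A^13 (w = -1)
1 component over 13 crossings, w = -1
9 Fox colorings among 3^13, |V(-1)| = 9: tricolorable
why: det 9 = |V(-1)|; divisible by 3, so tricolorable


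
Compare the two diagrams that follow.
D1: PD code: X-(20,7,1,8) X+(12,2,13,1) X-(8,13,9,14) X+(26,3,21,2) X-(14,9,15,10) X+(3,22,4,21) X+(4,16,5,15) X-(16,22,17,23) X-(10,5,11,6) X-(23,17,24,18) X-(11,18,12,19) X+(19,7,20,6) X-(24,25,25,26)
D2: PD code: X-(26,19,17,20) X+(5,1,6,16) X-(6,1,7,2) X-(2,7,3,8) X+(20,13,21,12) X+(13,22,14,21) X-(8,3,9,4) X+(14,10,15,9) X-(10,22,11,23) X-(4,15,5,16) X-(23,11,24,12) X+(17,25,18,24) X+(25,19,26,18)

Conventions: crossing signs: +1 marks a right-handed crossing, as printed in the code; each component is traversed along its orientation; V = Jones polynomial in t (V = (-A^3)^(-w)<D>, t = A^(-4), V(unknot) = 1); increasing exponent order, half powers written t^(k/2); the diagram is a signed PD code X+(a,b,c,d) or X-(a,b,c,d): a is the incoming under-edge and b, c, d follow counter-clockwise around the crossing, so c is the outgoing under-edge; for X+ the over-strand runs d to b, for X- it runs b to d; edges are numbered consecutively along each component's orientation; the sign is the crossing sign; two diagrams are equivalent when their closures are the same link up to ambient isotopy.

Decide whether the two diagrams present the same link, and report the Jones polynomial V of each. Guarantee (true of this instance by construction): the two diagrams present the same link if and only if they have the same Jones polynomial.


equivalent: yes
D1 (bracket A^-7 + A^-3 + A - A^9; 13 crossings at w = -3): V = t^(-9/2) - t^(-5/2) - t^(-3/2) - t^(-1/2)
V(D2) = t^(-9/2) - t^(-5/2) - t^(-3/2) - t^(-1/2)  [13 crossings, <D> = A^-1 + A^3 + A^7 - A^15, w = -1]
observation: from 13 to 13 crossings by R-moves: one link, two diagrams


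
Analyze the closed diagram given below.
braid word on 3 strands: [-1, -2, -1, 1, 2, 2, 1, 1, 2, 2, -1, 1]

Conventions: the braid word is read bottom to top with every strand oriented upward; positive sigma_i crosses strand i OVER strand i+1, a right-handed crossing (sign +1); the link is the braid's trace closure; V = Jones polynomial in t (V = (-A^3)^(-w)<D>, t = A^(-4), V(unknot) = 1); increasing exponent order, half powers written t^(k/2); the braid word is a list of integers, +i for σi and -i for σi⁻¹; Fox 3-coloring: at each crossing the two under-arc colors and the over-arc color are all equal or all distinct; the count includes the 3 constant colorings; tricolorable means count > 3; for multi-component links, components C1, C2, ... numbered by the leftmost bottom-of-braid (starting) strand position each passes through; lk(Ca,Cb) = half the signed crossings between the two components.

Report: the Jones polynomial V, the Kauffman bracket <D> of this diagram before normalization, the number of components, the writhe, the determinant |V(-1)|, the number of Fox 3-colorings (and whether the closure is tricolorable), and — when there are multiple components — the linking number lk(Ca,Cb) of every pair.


V(t) = t - t^2 + 2t^3 - t^4 + t^5 - t^6
bracket: -A^-12 + A^-8 - A^-4 + 2 - A^4 + A^8, w = +4
1 component, writhe +4, over 12 crossings
det 7, colorings 3 of 3^12 — not tricolorable
observation: V spans 5 powers of t: at least 5 crossings in any diagram


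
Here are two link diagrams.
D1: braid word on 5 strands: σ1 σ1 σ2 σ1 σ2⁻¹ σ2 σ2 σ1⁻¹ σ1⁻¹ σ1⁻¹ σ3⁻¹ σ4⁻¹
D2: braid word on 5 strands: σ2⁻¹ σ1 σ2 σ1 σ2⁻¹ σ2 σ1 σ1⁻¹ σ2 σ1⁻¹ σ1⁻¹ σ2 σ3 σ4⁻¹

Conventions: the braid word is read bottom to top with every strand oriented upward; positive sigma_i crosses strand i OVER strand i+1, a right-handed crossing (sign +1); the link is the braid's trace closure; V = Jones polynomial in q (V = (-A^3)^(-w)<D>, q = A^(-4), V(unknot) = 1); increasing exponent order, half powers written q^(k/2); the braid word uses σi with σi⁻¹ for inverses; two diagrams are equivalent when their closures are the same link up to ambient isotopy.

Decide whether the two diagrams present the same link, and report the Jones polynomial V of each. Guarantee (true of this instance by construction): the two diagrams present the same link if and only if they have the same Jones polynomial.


same link: yes
V(D1) = 1  [12 crossings, <D> = 1, w = 0]
V(D2) = 1  [14 crossings, <D> = A^6, w = +2]
insight: all 2 diagrams share one V(q), hence one class


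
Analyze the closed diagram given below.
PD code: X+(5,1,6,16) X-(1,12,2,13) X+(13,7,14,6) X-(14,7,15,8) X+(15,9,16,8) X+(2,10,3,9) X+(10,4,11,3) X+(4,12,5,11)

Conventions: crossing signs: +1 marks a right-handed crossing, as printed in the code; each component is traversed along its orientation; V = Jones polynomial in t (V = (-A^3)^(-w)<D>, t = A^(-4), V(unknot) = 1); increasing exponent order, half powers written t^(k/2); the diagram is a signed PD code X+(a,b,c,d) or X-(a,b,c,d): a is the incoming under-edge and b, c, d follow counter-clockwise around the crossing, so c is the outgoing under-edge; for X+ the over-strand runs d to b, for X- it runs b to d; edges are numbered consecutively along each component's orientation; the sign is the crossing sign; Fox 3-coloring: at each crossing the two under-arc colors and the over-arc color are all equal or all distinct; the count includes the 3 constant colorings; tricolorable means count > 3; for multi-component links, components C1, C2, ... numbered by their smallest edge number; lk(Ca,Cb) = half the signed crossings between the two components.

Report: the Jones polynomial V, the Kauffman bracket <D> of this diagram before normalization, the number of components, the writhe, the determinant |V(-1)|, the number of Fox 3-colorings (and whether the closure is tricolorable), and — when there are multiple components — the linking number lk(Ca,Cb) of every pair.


V(t) = t - t^2 + 2t^3 - t^4 + t^5 - t^6
bracket: -A^-12 + A^-8 - A^-4 + 2 - A^4 + A^8, w = +4
1 component, writhe +4, over 8 crossings
det 7, colorings 3 of 3^8 — not tricolorable
observation: w = +4 shifts under R1 moves; the (-A^3)^(-4) factor cancels that in V


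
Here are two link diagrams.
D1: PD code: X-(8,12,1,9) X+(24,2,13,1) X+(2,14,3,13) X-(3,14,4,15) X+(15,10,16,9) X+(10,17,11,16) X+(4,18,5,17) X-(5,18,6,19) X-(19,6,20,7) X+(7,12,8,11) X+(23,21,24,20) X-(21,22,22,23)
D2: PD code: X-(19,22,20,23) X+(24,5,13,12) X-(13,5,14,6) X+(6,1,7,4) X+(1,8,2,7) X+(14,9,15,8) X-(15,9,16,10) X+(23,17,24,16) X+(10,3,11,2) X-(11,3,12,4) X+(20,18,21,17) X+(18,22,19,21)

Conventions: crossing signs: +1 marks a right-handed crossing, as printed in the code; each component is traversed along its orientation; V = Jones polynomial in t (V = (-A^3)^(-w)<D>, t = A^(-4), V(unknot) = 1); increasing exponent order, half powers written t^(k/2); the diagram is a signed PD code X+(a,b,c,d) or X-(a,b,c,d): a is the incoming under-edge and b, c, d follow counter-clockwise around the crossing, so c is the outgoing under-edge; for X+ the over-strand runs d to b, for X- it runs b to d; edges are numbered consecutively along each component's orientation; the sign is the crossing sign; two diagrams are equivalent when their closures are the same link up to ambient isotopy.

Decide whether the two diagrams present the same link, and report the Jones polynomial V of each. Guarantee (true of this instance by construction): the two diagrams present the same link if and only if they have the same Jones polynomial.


equivalent: yes
V(D1) = 1 + t + t^2 + t^3  (w +2, c 12, <D> = A^-6 + A^-2 + A^2 + A^6)
V(D2) = 1 + t + t^2 + t^3  [12 crossings, <D> = 1 + A^4 + A^8 + A^12, w = +4]
key observation: Reidemeister moves carry D1 (12 crossings) to D2 (12)


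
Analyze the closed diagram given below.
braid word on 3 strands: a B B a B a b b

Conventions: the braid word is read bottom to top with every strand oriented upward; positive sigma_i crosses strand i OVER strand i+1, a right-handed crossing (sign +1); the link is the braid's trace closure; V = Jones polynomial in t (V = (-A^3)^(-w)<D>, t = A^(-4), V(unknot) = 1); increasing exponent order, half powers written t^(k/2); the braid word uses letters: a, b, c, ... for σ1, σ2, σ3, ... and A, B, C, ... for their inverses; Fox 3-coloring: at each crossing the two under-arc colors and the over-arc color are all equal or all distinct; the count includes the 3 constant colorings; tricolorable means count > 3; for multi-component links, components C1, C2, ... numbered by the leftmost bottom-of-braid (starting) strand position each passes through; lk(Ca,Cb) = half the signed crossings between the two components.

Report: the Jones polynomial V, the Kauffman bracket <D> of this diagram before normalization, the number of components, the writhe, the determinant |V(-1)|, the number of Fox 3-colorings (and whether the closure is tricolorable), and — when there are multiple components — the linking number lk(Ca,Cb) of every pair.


Jones polynomial: V(t) = -t^-1 + 2 - t + 2t^2 - t^3 + t^4 - t^5
<D> = -A^-14 + A^-10 - A^-6 + 2A^-2 - A^2 + 2A^6 - A^10; writhe +2
components 1, writhe +2 (8 crossings)
3-colorings: 9 of 3^8, det 9 — tricolorable
note: V spans 6 powers of t: at least 6 crossings in any diagram


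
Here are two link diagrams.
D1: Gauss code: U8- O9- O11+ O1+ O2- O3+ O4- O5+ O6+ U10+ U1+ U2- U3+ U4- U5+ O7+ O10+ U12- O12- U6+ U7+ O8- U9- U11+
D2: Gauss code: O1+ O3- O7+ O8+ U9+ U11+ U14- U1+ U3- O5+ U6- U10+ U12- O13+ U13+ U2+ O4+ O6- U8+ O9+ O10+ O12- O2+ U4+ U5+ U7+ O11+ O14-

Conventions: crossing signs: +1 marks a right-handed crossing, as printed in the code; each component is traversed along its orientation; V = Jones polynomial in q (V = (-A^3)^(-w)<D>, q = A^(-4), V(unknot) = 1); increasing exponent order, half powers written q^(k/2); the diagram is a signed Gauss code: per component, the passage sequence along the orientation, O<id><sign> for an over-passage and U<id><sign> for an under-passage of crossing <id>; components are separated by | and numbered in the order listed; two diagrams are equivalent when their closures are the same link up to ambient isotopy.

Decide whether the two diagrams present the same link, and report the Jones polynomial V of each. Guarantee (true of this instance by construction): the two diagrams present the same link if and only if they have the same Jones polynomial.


same link: no
V(D1) = q + q^3 - q^4  [12 crossings, <D> = -A^-10 + A^-6 + A^2, w = +2]
V(D2) = q - q^2 + 2q^3 - q^4 + q^5 - q^6  (w +6, c 14, <D> = -A^-6 + A^-2 - A^2 + 2A^6 - A^10 + A^14)
note: 2 classes among 2 diagrams; unequal V(q) rules out equality


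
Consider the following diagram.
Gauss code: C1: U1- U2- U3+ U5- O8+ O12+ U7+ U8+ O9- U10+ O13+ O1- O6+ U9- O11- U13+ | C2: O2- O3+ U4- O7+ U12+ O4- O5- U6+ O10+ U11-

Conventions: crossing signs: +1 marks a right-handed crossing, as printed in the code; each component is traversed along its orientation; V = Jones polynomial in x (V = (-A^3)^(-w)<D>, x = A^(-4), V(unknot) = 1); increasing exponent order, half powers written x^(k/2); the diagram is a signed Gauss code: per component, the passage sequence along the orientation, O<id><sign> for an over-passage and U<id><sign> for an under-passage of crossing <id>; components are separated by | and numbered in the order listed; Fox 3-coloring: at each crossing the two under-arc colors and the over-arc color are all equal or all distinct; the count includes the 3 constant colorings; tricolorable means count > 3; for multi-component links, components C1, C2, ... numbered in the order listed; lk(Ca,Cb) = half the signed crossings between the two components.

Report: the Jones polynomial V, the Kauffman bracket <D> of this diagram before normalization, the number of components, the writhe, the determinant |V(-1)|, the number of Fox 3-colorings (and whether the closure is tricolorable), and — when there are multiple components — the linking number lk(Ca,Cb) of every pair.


Jones polynomial: V(x) = -x^(1/2) - x^(5/2)
<D> = A^-7 + A; writhe +1
components 2, writhe +1 (13 crossings)
linking number lk(C1,C2) = +1
3-colorings: 3 of 3^13, det 2 — not tricolorable
note: the 1 component pair carries total linking +1


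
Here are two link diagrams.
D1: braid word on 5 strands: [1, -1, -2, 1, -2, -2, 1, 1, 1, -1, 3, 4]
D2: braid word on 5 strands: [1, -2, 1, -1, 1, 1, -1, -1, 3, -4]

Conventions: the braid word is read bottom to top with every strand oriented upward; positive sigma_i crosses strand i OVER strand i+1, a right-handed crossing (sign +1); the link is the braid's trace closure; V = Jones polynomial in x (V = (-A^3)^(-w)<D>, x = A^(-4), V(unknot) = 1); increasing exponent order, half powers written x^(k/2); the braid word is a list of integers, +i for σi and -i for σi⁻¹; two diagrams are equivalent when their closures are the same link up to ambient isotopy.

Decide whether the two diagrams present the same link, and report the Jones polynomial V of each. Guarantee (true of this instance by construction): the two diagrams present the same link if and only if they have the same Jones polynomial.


same link: no
V(D1) = -x^-3 + 2x^-2 - 2x^-1 + 3 - 2x + 2x^2 - x^3  [12 crossings, <D> = -A^-6 + 2A^-2 - 2A^2 + 3A^6 - 2A^10 + 2A^14 - A^18, w = +2]
V(D2) = 1  [10 crossings, <D> = 1, w = 0]
insight: V(x) takes 2 values over 2 diagrams, fixing the grouping


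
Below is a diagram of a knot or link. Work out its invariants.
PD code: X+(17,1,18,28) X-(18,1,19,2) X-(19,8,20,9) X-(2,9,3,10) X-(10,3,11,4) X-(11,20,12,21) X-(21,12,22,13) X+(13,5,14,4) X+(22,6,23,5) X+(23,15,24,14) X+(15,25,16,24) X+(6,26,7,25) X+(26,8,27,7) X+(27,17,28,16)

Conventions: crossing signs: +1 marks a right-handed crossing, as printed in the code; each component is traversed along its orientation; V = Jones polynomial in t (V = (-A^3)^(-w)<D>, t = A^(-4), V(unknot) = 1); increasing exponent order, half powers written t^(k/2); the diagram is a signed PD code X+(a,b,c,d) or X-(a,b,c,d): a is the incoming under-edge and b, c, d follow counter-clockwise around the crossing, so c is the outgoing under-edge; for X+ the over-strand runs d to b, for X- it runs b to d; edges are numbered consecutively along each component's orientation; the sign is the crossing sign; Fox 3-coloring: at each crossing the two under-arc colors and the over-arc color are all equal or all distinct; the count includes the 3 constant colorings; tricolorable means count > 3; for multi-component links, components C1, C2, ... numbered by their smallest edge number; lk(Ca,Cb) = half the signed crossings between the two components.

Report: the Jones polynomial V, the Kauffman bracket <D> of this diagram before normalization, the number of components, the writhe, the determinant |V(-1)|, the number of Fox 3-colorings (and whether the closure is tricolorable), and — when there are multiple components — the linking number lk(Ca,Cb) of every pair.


Jones polynomial: V(t) = t + t^3 - t^4
<D> = -A^-10 + A^-6 + A^2; writhe +2
components 1, writhe +2 (14 crossings)
3-colorings: 9 of 3^14, det 3 — tricolorable
note: the span of V is 3, forcing >= 3 crossings in any diagram


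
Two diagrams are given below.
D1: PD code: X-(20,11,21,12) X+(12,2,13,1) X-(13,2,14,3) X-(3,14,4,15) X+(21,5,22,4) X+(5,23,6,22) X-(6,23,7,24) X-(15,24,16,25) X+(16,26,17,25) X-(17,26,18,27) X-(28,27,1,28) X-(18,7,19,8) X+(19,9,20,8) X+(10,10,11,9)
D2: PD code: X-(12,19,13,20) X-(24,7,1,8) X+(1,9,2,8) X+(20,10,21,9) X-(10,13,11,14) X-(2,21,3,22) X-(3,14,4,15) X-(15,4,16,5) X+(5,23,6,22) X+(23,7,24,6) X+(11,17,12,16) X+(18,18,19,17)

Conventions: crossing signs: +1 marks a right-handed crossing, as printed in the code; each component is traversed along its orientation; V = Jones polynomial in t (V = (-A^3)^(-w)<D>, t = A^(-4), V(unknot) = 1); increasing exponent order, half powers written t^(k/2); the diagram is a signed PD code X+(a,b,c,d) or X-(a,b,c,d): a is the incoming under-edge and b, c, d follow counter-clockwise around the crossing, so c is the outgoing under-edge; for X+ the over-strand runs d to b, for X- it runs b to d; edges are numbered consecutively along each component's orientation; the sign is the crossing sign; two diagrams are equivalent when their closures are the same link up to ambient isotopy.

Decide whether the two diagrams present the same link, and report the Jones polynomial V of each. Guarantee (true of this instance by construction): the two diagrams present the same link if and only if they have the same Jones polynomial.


equivalent: no
D1 (bracket A^-6; 14 crossings at w = -2): V = 1
V(D2) = t^-2 - t^-1 + 1 - t + t^2  (w 0, c 12, <D> = A^-8 - A^-4 + 1 - A^4 + A^8)
key observation: 2 values of V(t) split the 2 diagrams


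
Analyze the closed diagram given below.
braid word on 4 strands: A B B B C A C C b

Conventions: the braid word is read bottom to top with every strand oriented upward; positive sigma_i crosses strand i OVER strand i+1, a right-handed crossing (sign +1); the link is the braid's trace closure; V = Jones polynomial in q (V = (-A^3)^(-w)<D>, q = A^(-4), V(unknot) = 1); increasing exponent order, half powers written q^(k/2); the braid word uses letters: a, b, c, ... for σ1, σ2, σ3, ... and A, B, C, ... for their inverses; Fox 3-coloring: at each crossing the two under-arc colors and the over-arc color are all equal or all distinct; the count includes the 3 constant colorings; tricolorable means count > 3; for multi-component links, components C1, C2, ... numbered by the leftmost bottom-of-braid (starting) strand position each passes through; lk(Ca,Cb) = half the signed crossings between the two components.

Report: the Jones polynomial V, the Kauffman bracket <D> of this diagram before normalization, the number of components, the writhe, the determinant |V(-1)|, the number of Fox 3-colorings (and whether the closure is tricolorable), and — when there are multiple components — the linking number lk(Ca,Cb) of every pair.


Jones polynomial: V(q) = q^-10 - 2q^-9 + 2q^-8 - 4q^-7 + 4q^-6 - 3q^-5 + 3q^-4 - q^-3 + q^-2
<D> = -A^-13 + A^-9 - 3A^-5 + 3A^-1 - 4A^3 + 4A^7 - 2A^11 + 2A^15 - A^19; writhe -7
components 1, writhe -7 (9 crossings)
3-colorings: 9 of 3^9, det 21 — tricolorable
note: |V(-1)| = 21: so tricolorable, since 3 divides 21


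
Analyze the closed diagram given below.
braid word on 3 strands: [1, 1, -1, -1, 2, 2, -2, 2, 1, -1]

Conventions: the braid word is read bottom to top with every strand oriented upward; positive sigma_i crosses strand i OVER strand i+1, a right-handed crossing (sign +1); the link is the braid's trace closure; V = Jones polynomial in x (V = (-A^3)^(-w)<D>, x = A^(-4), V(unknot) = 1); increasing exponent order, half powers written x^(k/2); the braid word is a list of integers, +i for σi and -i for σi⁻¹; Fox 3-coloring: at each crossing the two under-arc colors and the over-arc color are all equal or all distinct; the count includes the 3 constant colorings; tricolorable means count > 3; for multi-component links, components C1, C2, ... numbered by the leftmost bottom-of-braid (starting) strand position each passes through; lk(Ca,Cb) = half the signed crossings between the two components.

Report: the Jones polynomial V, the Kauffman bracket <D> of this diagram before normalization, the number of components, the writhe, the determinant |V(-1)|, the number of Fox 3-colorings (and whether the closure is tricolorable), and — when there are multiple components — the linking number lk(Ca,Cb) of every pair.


V = 1 + x + x^2 + x^3
<D> = A^-6 + A^-2 + A^2 + A^6 (w = +2)
3 components over 10 crossings, w = +2
lk(C1,C2): 0
lk(C1,C3) = 0
linking number lk(C2,C3) = +1
9 Fox colorings among 3^10, |V(-1)| = 0: tricolorable
why: inverse pairs cancel, leaving σ2 σ2


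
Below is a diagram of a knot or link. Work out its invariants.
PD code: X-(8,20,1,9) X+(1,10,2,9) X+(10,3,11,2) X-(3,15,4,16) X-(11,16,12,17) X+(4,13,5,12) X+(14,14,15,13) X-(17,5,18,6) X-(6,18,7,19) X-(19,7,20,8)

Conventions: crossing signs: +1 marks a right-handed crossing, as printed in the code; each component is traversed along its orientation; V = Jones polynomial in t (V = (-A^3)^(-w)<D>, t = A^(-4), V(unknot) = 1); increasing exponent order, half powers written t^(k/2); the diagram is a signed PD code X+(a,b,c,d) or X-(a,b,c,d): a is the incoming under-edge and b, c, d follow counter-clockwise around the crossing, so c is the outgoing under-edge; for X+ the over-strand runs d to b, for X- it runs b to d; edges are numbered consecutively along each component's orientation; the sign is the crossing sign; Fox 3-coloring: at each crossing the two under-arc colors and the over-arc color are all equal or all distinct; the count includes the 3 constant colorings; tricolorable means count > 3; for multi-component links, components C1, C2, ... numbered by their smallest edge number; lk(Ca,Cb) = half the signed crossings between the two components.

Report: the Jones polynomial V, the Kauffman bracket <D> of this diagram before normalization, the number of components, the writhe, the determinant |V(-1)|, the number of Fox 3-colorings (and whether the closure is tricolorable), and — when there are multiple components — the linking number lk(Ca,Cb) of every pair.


V(t) = -t^(-5/2) - t^(-1/2)
bracket: -A^-4 - A^4, w = -2
2 components, writhe -2, over 10 crossings
lk(C1,C2) = -1
det 2, colorings 3 of 3^10 — not tricolorable
observation: summing lk over 1 pair gives -1


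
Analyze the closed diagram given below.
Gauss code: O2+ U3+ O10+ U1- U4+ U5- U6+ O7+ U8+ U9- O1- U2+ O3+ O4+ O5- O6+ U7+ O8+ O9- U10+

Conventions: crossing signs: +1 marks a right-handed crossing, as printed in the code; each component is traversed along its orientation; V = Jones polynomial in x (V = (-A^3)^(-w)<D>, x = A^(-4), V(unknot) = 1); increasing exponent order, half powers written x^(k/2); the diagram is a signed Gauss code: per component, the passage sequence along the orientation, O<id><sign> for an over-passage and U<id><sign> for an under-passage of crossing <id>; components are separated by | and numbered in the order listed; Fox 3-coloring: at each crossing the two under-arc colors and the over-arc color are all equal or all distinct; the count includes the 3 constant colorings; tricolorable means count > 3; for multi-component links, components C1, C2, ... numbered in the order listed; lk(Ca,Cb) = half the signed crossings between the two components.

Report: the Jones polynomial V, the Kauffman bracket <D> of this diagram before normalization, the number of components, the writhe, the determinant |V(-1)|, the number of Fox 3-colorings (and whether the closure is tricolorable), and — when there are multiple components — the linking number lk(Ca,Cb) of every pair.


V(x) = x - x^2 + 2x^3 - x^4 + x^5 - x^6
bracket: -A^-12 + A^-8 - A^-4 + 2 - A^4 + A^8, w = +4
1 component, writhe +4, over 10 crossings
det 7, colorings 3 of 3^10 — not tricolorable
observation: the span of V is 5, forcing >= 5 crossings in any diagram


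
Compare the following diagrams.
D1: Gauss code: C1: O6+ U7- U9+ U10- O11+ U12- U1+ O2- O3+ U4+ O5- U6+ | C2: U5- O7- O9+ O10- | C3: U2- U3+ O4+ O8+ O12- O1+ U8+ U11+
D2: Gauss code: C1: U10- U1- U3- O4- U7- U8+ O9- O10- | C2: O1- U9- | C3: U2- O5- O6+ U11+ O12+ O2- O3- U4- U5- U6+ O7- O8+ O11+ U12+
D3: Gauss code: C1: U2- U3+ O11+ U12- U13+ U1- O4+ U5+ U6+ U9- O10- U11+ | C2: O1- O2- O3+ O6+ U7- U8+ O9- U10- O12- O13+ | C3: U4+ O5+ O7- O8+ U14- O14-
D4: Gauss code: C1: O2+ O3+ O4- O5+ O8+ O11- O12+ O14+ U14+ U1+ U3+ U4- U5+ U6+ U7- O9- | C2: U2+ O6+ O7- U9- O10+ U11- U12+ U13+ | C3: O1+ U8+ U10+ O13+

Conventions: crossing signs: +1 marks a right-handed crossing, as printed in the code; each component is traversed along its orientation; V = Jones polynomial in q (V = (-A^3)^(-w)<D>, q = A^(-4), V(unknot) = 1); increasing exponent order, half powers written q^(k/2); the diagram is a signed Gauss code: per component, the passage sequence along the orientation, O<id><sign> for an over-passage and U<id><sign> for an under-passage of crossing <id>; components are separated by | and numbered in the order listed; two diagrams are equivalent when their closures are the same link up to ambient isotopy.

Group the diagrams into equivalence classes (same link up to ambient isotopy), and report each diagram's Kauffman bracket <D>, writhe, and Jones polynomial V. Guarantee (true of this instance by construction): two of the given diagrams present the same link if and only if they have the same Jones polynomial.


classes: {D1, D3} | {D2} | {D4}
V(D1) = q^-2 + 2 + q^2  [12 crossings, <D> = A^-2 + 2A^6 + A^14, w = +2]
D2 (bracket A^-8 + 2 + A^8; 12 crossings at w = -4): V = q^-5 + 2q^-3 + q^-1
D3 (bracket A^-8 + 2 + A^8; 14 crossings at w = 0): V = q^-2 + 2 + q^2
V(D4) = q + 2q^3 + q^5  [14 crossings, <D> = A^-2 + 2A^6 + A^14, w = +6]
note: 3 classes among 4 diagrams; unequal V(q) rules out equality


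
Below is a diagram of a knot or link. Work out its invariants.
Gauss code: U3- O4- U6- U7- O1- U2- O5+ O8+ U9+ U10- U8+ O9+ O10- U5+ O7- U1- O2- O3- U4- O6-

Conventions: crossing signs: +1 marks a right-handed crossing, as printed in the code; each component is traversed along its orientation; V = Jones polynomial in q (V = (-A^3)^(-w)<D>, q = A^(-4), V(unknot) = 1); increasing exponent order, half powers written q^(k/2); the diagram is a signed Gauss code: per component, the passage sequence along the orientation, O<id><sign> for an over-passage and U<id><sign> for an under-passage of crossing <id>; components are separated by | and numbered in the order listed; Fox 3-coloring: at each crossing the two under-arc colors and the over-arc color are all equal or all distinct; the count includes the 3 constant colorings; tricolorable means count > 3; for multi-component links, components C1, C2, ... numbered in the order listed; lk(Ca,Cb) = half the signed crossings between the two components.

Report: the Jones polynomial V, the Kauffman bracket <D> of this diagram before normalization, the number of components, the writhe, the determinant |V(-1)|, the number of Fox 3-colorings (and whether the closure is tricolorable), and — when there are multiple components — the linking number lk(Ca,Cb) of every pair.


Jones polynomial: V(q) = q^-8 - 2q^-7 + q^-6 - 2q^-5 + 2q^-4 + q^-2
<D> = A^-4 + 2A^4 - 2A^8 + A^12 - 2A^16 + A^20; writhe -4
components 1, writhe -4 (10 crossings)
3-colorings: 27 of 3^10, det 9 — tricolorable
note: w = -4 shifts under R1 moves; the (-A^3)^(4) factor cancels that in V


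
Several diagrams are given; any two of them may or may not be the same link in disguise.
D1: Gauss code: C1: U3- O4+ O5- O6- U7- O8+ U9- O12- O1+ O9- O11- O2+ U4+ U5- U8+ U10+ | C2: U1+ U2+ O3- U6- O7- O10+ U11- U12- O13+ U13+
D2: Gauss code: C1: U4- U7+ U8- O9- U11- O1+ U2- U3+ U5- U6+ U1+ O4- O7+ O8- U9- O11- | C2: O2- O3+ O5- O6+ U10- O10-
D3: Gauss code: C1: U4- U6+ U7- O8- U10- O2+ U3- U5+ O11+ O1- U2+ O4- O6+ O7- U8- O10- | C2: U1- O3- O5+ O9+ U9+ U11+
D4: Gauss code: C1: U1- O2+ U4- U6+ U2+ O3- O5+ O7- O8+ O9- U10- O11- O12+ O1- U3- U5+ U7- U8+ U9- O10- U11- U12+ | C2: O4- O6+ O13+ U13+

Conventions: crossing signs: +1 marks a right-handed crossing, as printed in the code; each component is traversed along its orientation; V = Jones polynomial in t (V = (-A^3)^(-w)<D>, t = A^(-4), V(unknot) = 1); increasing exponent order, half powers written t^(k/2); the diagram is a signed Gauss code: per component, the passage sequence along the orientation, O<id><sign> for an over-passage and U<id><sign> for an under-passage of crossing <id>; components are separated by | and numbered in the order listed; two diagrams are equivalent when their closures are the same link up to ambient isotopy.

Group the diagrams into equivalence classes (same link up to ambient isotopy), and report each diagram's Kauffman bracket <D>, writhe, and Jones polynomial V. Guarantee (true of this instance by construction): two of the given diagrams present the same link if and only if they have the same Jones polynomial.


grouping into links: {D1} | {D2, D3, D4}
V(D1) = -t^(-5/2) - t^(-1/2)  (w -1, c 13, <D> = A^-1 + A^7)
V(D2) = t^(-9/2) - t^(-5/2) - t^(-3/2) - t^(-1/2)  (w -3, c 11, <D> = A^-7 + A^-3 + A - A^9)
V(D3) = t^(-9/2) - t^(-5/2) - t^(-3/2) - t^(-1/2)  [11 crossings, <D> = A^-1 + A^3 + A^7 - A^15, w = -1]
D4 (bracket A^-1 + A^3 + A^7 - A^15; 13 crossings at w = -1): V = t^(-9/2) - t^(-5/2) - t^(-3/2) - t^(-1/2)
key observation: V(t) takes 2 values over 4 diagrams, fixing the grouping


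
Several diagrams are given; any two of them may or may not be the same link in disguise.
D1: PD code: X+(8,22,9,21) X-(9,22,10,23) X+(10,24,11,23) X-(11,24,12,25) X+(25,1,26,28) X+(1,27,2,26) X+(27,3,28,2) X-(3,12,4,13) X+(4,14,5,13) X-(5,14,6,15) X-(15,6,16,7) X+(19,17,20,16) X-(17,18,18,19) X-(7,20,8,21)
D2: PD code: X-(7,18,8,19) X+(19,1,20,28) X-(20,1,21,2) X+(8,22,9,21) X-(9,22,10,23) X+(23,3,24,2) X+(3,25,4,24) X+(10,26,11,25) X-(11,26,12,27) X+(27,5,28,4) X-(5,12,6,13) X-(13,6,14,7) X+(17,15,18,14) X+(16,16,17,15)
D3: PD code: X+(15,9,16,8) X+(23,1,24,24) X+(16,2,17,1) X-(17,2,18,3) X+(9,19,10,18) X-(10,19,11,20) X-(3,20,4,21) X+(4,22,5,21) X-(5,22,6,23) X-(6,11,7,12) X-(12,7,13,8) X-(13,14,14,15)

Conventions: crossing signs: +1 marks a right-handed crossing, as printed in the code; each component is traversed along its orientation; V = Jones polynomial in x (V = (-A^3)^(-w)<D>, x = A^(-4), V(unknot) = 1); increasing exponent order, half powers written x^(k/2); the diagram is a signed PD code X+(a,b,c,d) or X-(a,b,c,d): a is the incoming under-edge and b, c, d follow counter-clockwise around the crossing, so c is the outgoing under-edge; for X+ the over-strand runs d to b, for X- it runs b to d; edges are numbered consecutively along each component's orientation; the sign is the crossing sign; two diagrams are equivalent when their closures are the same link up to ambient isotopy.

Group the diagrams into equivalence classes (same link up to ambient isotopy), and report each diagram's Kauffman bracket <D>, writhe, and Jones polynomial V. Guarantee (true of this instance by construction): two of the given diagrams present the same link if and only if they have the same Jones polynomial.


classes: {D1, D2} | {D3}
V(D1) = -x^-3 + x^-2 - x^-1 + 3 - x + x^2 - x^3  [14 crossings, <D> = -A^-12 + A^-8 - A^-4 + 3 - A^4 + A^8 - A^12, w = 0]
V(D2) = -x^-3 + x^-2 - x^-1 + 3 - x + x^2 - x^3  [14 crossings, <D> = -A^-6 + A^-2 - A^2 + 3A^6 - A^10 + A^14 - A^18, w = +2]
V(D3) = 1  (w -2, c 12, <D> = A^-6)
insight: 2 values of V(x) split the 3 diagrams


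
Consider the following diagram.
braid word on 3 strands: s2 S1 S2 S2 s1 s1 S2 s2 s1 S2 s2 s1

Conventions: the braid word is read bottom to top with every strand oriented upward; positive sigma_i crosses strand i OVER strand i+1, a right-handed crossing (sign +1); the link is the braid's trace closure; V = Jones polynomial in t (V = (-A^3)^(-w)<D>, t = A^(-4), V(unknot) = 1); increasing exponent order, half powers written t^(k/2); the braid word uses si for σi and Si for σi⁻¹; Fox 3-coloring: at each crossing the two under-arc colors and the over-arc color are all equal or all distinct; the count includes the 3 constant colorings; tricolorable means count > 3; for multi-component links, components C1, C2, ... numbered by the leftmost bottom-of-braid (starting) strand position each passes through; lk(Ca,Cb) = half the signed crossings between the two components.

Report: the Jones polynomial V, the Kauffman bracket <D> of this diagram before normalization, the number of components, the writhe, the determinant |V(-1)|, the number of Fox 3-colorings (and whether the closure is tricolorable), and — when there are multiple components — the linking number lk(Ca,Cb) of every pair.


Jones polynomial: V(t) = t^-1 - 1 + 2t - 2t^2 + 2t^3 - 2t^4 + t^5
<D> = A^-14 - 2A^-10 + 2A^-6 - 2A^-2 + 2A^2 - A^6 + A^10; writhe +2
components 1, writhe +2 (12 crossings)
3-colorings: 3 of 3^12, det 11 — not tricolorable
note: V spans 6 powers of t: at least 6 crossings in any diagram


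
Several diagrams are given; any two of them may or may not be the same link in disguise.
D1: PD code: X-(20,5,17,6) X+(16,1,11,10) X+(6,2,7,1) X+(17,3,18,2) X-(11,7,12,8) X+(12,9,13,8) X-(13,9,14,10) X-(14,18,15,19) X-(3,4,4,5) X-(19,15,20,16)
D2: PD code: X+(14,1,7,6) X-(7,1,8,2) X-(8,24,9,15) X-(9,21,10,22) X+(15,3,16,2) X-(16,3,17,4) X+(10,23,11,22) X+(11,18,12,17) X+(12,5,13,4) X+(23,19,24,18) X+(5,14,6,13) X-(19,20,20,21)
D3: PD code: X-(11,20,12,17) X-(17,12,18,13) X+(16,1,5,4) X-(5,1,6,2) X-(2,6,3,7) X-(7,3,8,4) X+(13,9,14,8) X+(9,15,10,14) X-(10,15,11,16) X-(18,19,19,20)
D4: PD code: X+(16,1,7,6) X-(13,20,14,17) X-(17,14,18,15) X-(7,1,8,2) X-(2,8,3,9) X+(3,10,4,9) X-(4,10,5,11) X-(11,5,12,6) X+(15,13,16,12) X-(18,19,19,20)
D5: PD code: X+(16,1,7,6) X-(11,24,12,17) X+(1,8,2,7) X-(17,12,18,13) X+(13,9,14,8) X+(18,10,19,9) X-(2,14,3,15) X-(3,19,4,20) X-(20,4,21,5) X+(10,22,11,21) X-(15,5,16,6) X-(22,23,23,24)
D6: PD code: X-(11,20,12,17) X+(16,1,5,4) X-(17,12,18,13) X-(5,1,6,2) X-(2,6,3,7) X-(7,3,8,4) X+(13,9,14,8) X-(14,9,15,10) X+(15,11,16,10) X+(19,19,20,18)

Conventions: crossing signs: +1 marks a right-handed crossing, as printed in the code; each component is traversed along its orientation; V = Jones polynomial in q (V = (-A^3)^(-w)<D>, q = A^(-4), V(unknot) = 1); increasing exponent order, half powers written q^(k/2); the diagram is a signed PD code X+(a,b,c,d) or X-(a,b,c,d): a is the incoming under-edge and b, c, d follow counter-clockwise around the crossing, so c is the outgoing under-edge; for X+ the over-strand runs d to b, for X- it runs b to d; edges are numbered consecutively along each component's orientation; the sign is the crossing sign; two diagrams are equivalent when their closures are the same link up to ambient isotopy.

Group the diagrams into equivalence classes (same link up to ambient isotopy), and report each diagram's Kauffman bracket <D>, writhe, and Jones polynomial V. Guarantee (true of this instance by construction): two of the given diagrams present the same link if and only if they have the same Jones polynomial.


classes: {D1, D5} | {D2} | {D3, D4, D6}
V(D1) = q^-3 + q^-2 + q^-1 + 1  [10 crossings, <D> = A^-6 + A^-2 + A^2 + A^6, w = -2]
V(D2) = 1 + q + q^2 + q^3  (w +2, c 12, <D> = A^-6 + A^-2 + A^2 + A^6)
V(D3) = q^-5 + 2q^-3 + q^-1  (w -4, c 10, <D> = A^-8 + 2 + A^8)
V(D4) = q^-5 + 2q^-3 + q^-1  (w -4, c 10, <D> = A^-8 + 2 + A^8)
D5 (bracket A^-6 + A^-2 + A^2 + A^6; 12 crossings at w = -2): V = q^-3 + q^-2 + q^-1 + 1
D6 (bracket A^-2 + 2A^6 + A^14; 10 crossings at w = -2): V = q^-5 + 2q^-3 + q^-1
note: comparing 6 Jones polynomials yields 3 groups


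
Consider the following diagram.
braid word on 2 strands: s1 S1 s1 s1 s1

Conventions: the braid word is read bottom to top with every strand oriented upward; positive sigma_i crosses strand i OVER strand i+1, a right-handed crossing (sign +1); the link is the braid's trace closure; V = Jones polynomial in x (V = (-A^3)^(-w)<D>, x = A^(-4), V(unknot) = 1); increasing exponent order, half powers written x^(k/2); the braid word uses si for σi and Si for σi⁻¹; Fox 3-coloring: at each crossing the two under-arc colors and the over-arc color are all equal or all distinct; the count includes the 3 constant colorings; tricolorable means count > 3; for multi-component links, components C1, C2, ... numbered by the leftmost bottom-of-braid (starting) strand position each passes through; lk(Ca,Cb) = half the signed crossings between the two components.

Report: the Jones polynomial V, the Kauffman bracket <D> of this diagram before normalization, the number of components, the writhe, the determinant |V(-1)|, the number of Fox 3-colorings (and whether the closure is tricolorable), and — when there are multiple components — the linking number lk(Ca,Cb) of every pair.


V = x + x^3 - x^4
<D> = A^-7 - A^-3 - A^5 (w = +3)
1 component over 5 crossings, w = +3
9 Fox colorings among 3^5, |V(-1)| = 3: tricolorable
why: V spans 3 powers of x: at least 3 crossings in any diagram


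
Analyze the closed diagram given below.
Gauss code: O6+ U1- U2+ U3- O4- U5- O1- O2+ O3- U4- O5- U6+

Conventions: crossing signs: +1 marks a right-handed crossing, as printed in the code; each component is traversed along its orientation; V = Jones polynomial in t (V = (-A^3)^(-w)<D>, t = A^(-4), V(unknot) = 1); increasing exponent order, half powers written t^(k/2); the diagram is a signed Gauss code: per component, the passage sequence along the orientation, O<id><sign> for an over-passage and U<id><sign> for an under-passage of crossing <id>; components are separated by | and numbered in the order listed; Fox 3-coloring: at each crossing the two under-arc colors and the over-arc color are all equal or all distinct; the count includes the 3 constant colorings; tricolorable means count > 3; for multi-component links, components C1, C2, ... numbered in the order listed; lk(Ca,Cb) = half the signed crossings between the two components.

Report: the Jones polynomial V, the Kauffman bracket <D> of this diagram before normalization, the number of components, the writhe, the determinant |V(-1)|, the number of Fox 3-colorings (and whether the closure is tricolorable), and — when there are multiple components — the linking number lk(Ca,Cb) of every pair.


V(t) = -t^-4 + t^-3 + t^-1
bracket: A^-2 + A^6 - A^10, w = -2
1 component, writhe -2, over 6 crossings
det 3, colorings 9 of 3^6 — tricolorable
observation: |V(-1)| = 3: so tricolorable, since 3 divides 3


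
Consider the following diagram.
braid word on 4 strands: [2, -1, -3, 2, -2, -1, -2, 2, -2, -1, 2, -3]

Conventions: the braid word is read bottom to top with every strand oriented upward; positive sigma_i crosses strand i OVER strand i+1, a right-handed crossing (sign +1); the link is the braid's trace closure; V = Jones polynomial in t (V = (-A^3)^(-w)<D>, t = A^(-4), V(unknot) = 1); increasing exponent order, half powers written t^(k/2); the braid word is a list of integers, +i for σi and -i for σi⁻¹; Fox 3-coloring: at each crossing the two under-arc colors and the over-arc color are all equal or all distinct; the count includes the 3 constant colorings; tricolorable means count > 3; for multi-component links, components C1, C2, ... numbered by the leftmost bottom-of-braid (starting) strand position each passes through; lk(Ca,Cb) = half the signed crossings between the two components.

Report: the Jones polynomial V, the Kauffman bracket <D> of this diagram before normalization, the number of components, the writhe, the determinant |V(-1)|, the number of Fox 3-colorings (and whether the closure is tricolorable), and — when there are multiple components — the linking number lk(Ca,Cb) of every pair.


Jones polynomial: V(t) = -t^(-9/2) - t^(-5/2) + t^(-3/2) - t^(-1/2)
<D> = -A^-10 + A^-6 - A^-2 - A^6; writhe -4
components 2, writhe -4 (12 crossings)
linking number lk(C1,C2) = -2
3-colorings: 3 of 3^12, det 4 — not tricolorable
note: det 4 = |V(-1)|; not divisible by 3, so not tricolorable
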